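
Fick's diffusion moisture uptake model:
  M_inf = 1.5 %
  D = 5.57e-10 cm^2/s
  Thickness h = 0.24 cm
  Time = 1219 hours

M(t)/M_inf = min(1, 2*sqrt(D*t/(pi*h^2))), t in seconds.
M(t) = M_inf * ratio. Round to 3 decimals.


t_sec = 1219 * 3600 = 4388400
ratio = 2*sqrt(5.57e-10*4388400/(pi*0.24^2))
= min(1, 0.232447)
= 0.232447
M(t) = 1.5 * 0.232447 = 0.349 %

0.349


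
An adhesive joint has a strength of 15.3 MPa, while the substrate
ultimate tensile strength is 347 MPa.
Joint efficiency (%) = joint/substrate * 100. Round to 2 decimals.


Efficiency = 15.3 / 347 * 100
= 4.41%

4.41


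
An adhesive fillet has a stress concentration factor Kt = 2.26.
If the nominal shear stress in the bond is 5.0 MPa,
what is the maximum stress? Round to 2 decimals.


Max stress = 5.0 * 2.26 = 11.30 MPa

11.30


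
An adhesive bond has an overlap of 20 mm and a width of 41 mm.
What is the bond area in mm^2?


Bond area = overlap * width
= 20 * 41
= 820 mm^2

820


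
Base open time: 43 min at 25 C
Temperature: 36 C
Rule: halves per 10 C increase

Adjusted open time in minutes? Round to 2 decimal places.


Acceleration = 2^((36-25)/10) = 2.1435
Open time = 43 / 2.1435 = 20.06 min

20.06


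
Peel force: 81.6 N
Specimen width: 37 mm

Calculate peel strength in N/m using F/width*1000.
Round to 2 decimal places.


Peel strength = 81.6 / 37 * 1000 = 2205.41 N/m

2205.41


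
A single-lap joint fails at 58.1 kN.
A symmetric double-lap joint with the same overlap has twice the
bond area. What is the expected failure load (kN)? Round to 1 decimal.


Double-lap load = 2 * 58.1 = 116.2 kN

116.2


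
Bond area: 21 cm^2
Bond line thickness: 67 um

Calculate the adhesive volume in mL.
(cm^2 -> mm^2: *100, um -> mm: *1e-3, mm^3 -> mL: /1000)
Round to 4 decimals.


V = 21*100 * 67*1e-3 / 1000
= 0.1407 mL

0.1407


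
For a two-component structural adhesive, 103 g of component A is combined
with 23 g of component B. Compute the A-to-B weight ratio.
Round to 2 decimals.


Weight ratio A:B = 103 / 23
= 4.48

4.48


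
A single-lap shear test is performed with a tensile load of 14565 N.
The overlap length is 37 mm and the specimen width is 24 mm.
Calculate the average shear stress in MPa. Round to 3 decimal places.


Shear stress = F / (overlap * width)
= 14565 / (37 * 24)
= 14565 / 888
= 16.402 MPa

16.402


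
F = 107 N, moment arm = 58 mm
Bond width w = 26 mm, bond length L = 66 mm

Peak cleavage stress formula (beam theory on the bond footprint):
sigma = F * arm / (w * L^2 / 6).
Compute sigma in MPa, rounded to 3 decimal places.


sigma = (107 * 58) / (26 * 4356 / 6)
= 6206 * 6 / 113256
= 37236 / 113256
= 0.329 MPa

0.329


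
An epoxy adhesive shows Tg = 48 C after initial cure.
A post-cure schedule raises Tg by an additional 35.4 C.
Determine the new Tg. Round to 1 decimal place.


New Tg = 48 + 35.4
= 83.4 C

83.4


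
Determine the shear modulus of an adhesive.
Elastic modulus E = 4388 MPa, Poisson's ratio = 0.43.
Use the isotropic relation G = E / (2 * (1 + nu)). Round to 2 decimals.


G = 4388 / (2*(1+0.43)) = 4388 / 2.86
= 1534.27 MPa

1534.27


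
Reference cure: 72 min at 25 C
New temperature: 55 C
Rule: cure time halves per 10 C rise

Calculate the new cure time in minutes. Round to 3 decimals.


factor = 2^((55-25)/10) = 8.0000
t_new = 72 / 8.0000 = 9.000 min

9.000


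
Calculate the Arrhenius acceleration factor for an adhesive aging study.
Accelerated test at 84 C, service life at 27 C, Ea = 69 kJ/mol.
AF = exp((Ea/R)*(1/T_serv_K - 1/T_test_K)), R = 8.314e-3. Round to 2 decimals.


T_test = 357.15 K, T_serv = 300.15 K
Ea/R = 69 / 0.008314 = 8299.25
AF = exp(8299.25 * (1/300.15 - 1/357.15))
= 82.51

82.51


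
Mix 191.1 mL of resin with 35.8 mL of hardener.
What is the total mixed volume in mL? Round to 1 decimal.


Total = 191.1 + 35.8 = 226.9 mL

226.9


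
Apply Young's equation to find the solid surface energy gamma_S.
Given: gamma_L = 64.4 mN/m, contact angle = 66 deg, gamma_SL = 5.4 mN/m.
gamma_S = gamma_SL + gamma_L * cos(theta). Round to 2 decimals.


theta_rad = 66 * pi/180 = 1.151917
gamma_S = 5.4 + 64.4 * cos(1.151917)
= 31.59 mN/m

31.59


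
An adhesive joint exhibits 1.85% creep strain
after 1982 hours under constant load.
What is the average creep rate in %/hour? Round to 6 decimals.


Creep rate = strain / time
= 1.85 / 1982
= 0.000933 %/h

0.000933


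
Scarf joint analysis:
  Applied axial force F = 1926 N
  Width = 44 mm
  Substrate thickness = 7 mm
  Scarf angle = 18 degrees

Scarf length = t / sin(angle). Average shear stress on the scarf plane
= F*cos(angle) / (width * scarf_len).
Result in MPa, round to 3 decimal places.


Scarf length = 7 / sin(18 deg) = 22.6525 mm
cos(18 deg) = 0.951057
Shear = 1926 * 0.951057 / (44 * 22.6525)
= 1.838 MPa

1.838


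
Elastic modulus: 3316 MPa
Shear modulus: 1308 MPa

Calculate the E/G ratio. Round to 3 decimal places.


E / G = 3316 / 1308 = 2.535

2.535


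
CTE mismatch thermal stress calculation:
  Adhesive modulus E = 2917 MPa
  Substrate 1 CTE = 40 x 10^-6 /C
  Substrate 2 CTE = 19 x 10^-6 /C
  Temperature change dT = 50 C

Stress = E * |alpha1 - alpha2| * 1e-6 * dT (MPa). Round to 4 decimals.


delta_alpha = |40 - 19| = 21 x 10^-6/C
Stress = 2917 * 21e-6 * 50
= 3.0629 MPa

3.0629


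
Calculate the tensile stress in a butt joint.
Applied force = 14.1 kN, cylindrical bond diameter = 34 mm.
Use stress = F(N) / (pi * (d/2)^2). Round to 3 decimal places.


A = pi * 17.0^2 = 907.9203 mm^2
sigma = 14100.0 / 907.9203 = 15.530 MPa

15.530


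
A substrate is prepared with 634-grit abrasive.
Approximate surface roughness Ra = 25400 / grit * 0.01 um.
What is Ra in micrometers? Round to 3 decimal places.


Ra = 25400 / 634 * 0.01 = 0.401 um

0.401


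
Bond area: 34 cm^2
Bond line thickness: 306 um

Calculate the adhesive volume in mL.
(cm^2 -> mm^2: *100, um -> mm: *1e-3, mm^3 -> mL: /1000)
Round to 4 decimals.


V = 34*100 * 306*1e-3 / 1000
= 1.0404 mL

1.0404


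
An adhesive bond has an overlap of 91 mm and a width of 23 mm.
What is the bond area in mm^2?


Bond area = overlap * width
= 91 * 23
= 2093 mm^2

2093


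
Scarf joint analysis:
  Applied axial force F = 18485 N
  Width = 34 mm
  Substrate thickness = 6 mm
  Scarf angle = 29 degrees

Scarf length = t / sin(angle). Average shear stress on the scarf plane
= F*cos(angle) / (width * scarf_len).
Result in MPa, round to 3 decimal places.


Scarf length = 6 / sin(29 deg) = 12.3760 mm
cos(29 deg) = 0.874620
Shear = 18485 * 0.874620 / (34 * 12.3760)
= 38.422 MPa

38.422


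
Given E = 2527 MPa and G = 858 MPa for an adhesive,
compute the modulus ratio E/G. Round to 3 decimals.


E/G ratio = 2527 / 858 = 2.945

2.945


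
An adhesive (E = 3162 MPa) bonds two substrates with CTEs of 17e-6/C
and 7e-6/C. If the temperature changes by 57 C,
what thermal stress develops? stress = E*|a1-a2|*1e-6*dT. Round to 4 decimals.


Stress = 3162 * |17 - 7| * 1e-6 * 57
= 1.8023 MPa

1.8023


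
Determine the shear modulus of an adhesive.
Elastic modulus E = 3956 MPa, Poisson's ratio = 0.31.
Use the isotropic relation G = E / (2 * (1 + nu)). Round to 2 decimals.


G = 3956 / (2*(1+0.31)) = 3956 / 2.62
= 1509.92 MPa

1509.92


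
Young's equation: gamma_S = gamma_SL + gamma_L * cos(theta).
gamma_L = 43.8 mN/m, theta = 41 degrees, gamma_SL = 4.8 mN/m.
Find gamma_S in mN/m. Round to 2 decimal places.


cos(41 deg) = 0.754710
gamma_S = 4.8 + 43.8 * 0.754710
= 37.86 mN/m

37.86


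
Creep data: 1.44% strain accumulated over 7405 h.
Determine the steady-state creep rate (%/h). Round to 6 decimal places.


Rate = 1.44 / 7405 = 0.000194 %/h

0.000194


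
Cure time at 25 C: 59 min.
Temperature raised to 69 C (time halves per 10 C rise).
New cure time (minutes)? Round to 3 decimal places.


Acceleration factor = 2^(44/10) = 21.1121
New time = 59 / 21.1121 = 2.795 min

2.795


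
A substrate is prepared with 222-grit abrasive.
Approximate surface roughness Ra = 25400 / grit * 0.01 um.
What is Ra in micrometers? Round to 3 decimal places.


Ra = 25400 / 222 * 0.01 = 1.144 um

1.144


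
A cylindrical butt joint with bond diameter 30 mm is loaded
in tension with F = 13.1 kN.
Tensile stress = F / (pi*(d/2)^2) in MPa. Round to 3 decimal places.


Area = pi * (30/2)^2 = 706.8583 mm^2
Stress = 13.1*1000 / 706.8583
= 18.533 MPa

18.533


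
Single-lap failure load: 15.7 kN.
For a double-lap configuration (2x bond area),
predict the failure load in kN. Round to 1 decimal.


Failure load = 15.7 * 2 = 31.4 kN

31.4


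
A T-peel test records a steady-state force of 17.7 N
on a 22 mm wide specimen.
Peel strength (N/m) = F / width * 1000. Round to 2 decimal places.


Peel strength = 17.7 / 22 * 1000
= 804.55 N/m

804.55


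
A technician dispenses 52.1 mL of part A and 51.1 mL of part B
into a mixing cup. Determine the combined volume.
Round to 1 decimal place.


Combined volume = 52.1 + 51.1
= 103.2 mL

103.2


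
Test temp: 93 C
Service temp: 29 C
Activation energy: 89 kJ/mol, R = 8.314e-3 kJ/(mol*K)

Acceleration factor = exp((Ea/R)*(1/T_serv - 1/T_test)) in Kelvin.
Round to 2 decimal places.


AF = exp((89/0.008314)*(1/302.15 - 1/366.15))
= 489.15

489.15


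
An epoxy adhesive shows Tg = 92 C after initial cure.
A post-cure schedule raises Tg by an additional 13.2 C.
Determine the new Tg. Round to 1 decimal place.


New Tg = 92 + 13.2
= 105.2 C

105.2


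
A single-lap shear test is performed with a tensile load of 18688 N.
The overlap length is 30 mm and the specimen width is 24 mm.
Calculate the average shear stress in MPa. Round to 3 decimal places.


Shear stress = F / (overlap * width)
= 18688 / (30 * 24)
= 18688 / 720
= 25.956 MPa

25.956


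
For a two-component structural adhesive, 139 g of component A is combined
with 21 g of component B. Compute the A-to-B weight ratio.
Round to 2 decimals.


Weight ratio A:B = 139 / 21
= 6.62

6.62


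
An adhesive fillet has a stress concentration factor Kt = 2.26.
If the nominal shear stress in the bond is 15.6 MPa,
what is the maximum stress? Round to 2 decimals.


Max stress = 15.6 * 2.26 = 35.26 MPa

35.26


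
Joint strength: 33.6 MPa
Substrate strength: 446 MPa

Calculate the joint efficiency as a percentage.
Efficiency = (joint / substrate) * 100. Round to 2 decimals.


Efficiency = (33.6 / 446) * 100 = 7.53%

7.53


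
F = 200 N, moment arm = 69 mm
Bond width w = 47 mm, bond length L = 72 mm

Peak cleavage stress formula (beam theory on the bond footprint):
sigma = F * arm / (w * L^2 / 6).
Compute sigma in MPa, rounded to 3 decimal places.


sigma = (200 * 69) / (47 * 5184 / 6)
= 13800 * 6 / 243648
= 82800 / 243648
= 0.340 MPa

0.340


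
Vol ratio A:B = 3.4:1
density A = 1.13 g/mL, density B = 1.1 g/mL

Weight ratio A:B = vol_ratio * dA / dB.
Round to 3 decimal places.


Weight ratio = 3.4 * 1.13 / 1.1
= 3.493

3.493


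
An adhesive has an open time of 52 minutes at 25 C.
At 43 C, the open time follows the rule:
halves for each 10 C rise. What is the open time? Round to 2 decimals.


Factor = 2^((43-25)/10) = 3.4822
Open time = 52 / 3.4822 = 14.93 min

14.93


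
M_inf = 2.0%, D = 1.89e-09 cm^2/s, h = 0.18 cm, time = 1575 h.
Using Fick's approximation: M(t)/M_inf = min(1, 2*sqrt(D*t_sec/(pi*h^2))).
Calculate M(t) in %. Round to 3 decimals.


t = 5670000 s
ratio = min(1, 2*sqrt(1.89e-09*5670000/(pi*0.0324)))
= 0.648941
M(t) = 2.0 * 0.648941 = 1.298%

1.298


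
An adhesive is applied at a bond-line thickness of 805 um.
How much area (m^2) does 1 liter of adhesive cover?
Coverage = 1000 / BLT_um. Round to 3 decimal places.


Coverage = 1000 / 805 = 1.242 m^2

1.242


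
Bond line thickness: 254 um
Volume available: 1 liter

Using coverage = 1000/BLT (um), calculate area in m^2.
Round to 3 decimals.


1 L = 1e6 mm^3, thickness = 254 um = 0.254 mm
Area = 1e6 / 0.254 mm^2 = (1e6 / 0.254) / 1e6 m^2 = 1000 / 254 m^2
= 3.937 m^2

3.937


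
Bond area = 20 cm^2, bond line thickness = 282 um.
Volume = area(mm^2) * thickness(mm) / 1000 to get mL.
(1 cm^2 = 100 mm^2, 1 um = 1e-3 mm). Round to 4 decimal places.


area_mm2 = 20 * 100 = 2000
blt_mm = 282 * 1e-3 = 0.282
vol_mm3 = 2000 * 0.282 = 564.0
vol_mL = 564.0 / 1000 = 0.5640 mL

0.5640


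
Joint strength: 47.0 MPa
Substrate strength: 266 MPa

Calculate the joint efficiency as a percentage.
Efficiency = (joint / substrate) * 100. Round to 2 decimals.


Efficiency = (47.0 / 266) * 100 = 17.67%

17.67


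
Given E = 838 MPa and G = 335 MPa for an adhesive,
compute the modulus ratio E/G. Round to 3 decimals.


E/G ratio = 838 / 335 = 2.501

2.501


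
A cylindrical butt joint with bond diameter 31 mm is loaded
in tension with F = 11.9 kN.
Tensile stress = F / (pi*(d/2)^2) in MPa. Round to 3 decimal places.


Area = pi * (31/2)^2 = 754.7676 mm^2
Stress = 11.9*1000 / 754.7676
= 15.766 MPa

15.766


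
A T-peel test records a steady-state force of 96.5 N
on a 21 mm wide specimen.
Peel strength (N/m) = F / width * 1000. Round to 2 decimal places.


Peel strength = 96.5 / 21 * 1000
= 4595.24 N/m

4595.24


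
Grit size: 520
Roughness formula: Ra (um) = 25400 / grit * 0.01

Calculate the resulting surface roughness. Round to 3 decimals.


Ra = 25400 / 520 * 0.01
= 0.488 um

0.488


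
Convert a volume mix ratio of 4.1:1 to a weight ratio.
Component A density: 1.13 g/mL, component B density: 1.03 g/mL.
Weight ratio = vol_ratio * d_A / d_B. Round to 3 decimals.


= 4.1 * 1.13 / 1.03 = 4.498

4.498


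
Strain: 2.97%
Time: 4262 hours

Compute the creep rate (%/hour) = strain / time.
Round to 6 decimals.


Creep rate = 2.97 / 4262
= 0.000697 %/h

0.000697


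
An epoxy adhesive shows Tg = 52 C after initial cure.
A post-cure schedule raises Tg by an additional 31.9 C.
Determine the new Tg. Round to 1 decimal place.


New Tg = 52 + 31.9
= 83.9 C

83.9


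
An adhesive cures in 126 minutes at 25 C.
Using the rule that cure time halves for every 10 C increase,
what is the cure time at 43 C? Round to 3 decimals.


Factor = 2^((43 - 25) / 10) = 3.4822
Cure time = 126 / 3.4822
= 36.184 minutes

36.184


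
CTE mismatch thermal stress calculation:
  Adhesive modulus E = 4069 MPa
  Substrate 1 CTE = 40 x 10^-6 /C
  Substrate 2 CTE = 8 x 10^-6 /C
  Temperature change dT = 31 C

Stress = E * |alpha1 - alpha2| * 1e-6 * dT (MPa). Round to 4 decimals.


delta_alpha = |40 - 8| = 32 x 10^-6/C
Stress = 4069 * 32e-6 * 31
= 4.0364 MPa

4.0364


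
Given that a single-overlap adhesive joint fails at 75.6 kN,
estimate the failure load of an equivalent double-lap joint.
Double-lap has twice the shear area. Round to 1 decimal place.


Double-lap factor = 2
Expected load = 75.6 * 2 = 151.2 kN

151.2


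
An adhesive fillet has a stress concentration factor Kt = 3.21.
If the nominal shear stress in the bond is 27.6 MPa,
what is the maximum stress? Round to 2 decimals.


Max stress = 27.6 * 3.21 = 88.60 MPa

88.60


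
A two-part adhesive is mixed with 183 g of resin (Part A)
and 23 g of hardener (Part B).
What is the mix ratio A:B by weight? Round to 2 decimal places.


Mix ratio = mass_A / mass_B
= 183 / 23
= 7.96

7.96


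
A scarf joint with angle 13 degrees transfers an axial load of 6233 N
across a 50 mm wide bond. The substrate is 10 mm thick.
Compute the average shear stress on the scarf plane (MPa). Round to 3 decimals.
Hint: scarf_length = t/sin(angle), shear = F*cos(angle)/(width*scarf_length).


scarf_length = 10 / sin(13 deg) = 44.4541 mm
cos(13 deg) = 0.974370
shear stress = 6233 * 0.974370 / (50 * 44.4541)
= 2.732 MPa

2.732


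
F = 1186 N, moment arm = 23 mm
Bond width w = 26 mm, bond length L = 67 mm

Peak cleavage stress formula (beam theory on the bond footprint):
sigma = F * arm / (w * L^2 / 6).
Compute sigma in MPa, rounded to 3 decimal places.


sigma = (1186 * 23) / (26 * 4489 / 6)
= 27278 * 6 / 116714
= 163668 / 116714
= 1.402 MPa

1.402


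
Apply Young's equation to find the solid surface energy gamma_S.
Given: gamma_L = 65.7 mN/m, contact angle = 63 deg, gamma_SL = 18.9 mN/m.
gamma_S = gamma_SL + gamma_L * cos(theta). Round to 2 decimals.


theta_rad = 63 * pi/180 = 1.099557
gamma_S = 18.9 + 65.7 * cos(1.099557)
= 48.73 mN/m

48.73


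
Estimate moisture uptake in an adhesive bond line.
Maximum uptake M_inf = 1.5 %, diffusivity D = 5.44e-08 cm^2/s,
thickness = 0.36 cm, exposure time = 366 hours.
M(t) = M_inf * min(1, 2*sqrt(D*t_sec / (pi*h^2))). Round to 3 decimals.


Convert time: 366 h = 1317600 s
ratio = min(1, 2*sqrt(5.44e-08*1317600/(pi*0.36^2)))
= 0.839158
M(t) = 1.5 * 0.839158 = 1.259%

1.259


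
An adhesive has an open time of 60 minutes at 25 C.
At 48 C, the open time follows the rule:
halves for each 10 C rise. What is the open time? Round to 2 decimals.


Factor = 2^((48-25)/10) = 4.9246
Open time = 60 / 4.9246 = 12.18 min

12.18


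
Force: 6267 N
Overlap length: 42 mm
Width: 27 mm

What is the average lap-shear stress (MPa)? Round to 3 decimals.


Average shear stress = F / (overlap * width)
= 6267 / (42 * 27)
= 5.526 MPa

5.526


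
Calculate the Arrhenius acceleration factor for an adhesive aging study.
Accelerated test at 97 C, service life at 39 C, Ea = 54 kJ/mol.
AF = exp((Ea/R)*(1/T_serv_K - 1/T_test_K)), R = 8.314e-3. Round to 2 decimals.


T_test = 370.15 K, T_serv = 312.15 K
Ea/R = 54 / 0.008314 = 6495.07
AF = exp(6495.07 * (1/312.15 - 1/370.15))
= 26.06

26.06


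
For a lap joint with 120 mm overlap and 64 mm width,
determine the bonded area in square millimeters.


Area = 120 * 64 = 7680 mm^2

7680


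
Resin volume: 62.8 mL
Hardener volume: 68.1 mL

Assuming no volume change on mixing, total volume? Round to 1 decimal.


V_total = 62.8 + 68.1 = 130.9 mL

130.9


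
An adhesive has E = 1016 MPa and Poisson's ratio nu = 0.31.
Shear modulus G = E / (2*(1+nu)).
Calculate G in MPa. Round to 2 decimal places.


G = 1016 / (2*(1+0.31))
= 1016 / 2.62
= 387.79 MPa

387.79


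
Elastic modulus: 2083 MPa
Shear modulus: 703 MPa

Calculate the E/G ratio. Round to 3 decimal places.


E / G = 2083 / 703 = 2.963

2.963


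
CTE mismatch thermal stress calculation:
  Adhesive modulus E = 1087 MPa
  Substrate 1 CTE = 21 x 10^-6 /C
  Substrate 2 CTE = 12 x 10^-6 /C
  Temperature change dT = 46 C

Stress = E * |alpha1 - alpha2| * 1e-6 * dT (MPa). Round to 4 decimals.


delta_alpha = |21 - 12| = 9 x 10^-6/C
Stress = 1087 * 9e-6 * 46
= 0.4500 MPa

0.4500


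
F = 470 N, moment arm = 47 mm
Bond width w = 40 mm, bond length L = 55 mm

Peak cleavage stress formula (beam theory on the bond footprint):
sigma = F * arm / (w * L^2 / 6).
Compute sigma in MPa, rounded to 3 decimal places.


sigma = (470 * 47) / (40 * 3025 / 6)
= 22090 * 6 / 121000
= 132540 / 121000
= 1.095 MPa

1.095


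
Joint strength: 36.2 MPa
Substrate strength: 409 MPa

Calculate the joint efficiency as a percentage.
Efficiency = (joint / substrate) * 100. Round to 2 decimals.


Efficiency = (36.2 / 409) * 100 = 8.85%

8.85


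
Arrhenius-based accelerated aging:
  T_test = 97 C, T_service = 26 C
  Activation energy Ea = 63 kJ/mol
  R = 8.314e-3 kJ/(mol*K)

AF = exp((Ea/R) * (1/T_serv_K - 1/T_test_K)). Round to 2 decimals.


T_test_K = 370.15, T_serv_K = 299.15
AF = exp((63/8.314e-3) * (1/299.15 - 1/370.15))
= 128.86

128.86


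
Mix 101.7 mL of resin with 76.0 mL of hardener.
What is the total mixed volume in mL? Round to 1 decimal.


Total = 101.7 + 76.0 = 177.7 mL

177.7


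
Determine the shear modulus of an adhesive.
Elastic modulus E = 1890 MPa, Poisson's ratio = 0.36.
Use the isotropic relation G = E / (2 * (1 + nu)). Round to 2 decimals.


G = 1890 / (2*(1+0.36)) = 1890 / 2.72
= 694.85 MPa

694.85


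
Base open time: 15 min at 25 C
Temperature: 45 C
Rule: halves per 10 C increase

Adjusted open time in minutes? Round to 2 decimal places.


Acceleration = 2^((45-25)/10) = 4.0000
Open time = 15 / 4.0000 = 3.75 min

3.75


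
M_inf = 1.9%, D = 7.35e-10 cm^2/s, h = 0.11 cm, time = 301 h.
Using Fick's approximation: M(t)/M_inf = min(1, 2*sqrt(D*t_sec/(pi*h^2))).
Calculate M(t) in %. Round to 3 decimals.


t = 1083600 s
ratio = min(1, 2*sqrt(7.35e-10*1083600/(pi*0.0121)))
= 0.289495
M(t) = 1.9 * 0.289495 = 0.550%

0.550


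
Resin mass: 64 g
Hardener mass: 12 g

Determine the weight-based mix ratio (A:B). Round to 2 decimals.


Ratio = 64 / 12 = 5.33

5.33


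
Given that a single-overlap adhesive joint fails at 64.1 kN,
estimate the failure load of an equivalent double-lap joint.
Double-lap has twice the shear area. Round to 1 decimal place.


Double-lap factor = 2
Expected load = 64.1 * 2 = 128.2 kN

128.2


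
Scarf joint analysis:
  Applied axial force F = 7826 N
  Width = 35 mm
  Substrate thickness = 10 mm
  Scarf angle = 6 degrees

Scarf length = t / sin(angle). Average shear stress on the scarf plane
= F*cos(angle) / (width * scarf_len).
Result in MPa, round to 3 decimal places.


Scarf length = 10 / sin(6 deg) = 95.6677 mm
cos(6 deg) = 0.994522
Shear = 7826 * 0.994522 / (35 * 95.6677)
= 2.324 MPa

2.324


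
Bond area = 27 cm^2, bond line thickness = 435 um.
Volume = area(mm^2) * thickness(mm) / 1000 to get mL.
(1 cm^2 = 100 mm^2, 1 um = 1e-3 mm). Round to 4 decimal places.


area_mm2 = 27 * 100 = 2700
blt_mm = 435 * 1e-3 = 0.435
vol_mm3 = 2700 * 0.435 = 1174.5
vol_mL = 1174.5 / 1000 = 1.1745 mL

1.1745


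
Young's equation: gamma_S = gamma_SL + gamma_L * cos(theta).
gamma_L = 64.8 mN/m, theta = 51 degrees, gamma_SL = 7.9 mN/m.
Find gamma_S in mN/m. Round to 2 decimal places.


cos(51 deg) = 0.629320
gamma_S = 7.9 + 64.8 * 0.629320
= 48.68 mN/m

48.68


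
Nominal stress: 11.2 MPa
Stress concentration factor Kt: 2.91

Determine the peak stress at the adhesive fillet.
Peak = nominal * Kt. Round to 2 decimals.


Peak stress = 11.2 * 2.91
= 32.59 MPa

32.59


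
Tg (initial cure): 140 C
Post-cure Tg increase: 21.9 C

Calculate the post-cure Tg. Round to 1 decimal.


Post-cure Tg = 140 + 21.9 = 161.9 C

161.9


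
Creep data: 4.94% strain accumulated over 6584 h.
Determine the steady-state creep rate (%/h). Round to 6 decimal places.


Rate = 4.94 / 6584 = 0.000750 %/h

0.000750


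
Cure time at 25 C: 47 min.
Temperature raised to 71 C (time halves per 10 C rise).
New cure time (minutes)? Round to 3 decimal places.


Acceleration factor = 2^(46/10) = 24.2515
New time = 47 / 24.2515 = 1.938 min

1.938


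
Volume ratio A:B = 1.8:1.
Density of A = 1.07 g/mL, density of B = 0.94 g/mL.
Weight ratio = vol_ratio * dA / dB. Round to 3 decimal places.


Wt ratio = 1.8 * 1.07 / 0.94
= 2.049

2.049


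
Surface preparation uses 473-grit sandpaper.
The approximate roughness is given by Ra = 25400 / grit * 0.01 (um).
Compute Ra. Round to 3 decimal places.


Ra = 25400 / 473 * 0.01
= 254 / 473
= 0.537 um

0.537


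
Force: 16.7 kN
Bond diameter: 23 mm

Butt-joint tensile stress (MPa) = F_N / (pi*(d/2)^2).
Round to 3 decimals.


F_N = 16.7 * 1000 = 16700.0 N
A = pi*(11.5)^2 = 415.4756 mm^2
stress = 16700.0 / 415.4756 = 40.195 MPa

40.195


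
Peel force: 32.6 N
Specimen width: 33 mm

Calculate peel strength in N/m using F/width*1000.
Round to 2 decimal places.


Peel strength = 32.6 / 33 * 1000 = 987.88 N/m

987.88


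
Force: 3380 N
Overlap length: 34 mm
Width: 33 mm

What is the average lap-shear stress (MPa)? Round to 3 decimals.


Average shear stress = F / (overlap * width)
= 3380 / (34 * 33)
= 3.012 MPa

3.012


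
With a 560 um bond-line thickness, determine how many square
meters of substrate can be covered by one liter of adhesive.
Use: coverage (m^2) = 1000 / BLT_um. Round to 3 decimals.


Coverage = 1000 / 560 = 1.786 m^2

1.786


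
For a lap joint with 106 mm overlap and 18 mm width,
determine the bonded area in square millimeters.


Area = 106 * 18 = 1908 mm^2

1908


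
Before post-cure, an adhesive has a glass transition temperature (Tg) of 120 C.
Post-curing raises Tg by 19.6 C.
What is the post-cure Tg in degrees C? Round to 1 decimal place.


Tg_post = Tg_base + delta_Tg
= 120 + 19.6
= 139.6 C

139.6


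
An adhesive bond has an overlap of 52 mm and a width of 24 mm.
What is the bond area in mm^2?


Bond area = overlap * width
= 52 * 24
= 1248 mm^2

1248


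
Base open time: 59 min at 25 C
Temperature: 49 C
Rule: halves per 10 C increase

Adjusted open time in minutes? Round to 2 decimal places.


Acceleration = 2^((49-25)/10) = 5.2780
Open time = 59 / 5.2780 = 11.18 min

11.18


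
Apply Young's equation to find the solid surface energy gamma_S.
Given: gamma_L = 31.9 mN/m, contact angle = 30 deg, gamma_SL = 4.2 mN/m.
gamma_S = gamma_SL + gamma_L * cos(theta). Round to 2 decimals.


theta_rad = 30 * pi/180 = 0.523599
gamma_S = 4.2 + 31.9 * cos(0.523599)
= 31.83 mN/m

31.83


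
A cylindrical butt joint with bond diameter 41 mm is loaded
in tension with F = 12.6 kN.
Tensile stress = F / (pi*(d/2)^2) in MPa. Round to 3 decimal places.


Area = pi * (41/2)^2 = 1320.2543 mm^2
Stress = 12.6*1000 / 1320.2543
= 9.544 MPa

9.544


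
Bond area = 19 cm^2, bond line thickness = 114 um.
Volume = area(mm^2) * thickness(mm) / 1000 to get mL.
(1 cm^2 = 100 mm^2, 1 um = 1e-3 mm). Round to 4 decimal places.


area_mm2 = 19 * 100 = 1900
blt_mm = 114 * 1e-3 = 0.114
vol_mm3 = 1900 * 0.114 = 216.6
vol_mL = 216.6 / 1000 = 0.2166 mL

0.2166


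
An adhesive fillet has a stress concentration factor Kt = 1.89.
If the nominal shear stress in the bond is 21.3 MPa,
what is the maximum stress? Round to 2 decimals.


Max stress = 21.3 * 1.89 = 40.26 MPa

40.26


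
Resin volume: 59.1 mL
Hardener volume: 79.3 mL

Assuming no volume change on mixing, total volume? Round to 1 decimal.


V_total = 59.1 + 79.3 = 138.4 mL

138.4


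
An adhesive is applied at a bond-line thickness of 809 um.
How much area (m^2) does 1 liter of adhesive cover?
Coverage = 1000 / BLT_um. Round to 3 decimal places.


Coverage = 1000 / 809 = 1.236 m^2

1.236


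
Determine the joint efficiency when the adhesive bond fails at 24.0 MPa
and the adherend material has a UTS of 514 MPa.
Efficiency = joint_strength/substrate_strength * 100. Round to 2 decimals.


Joint efficiency = 24.0 / 514 * 100
= 4.67%

4.67


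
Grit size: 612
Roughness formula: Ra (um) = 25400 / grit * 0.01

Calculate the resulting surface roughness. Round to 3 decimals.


Ra = 25400 / 612 * 0.01
= 0.415 um

0.415


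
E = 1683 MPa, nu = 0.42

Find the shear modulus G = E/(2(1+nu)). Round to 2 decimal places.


G = 1683 / (2 * 1.42)
= 592.61 MPa

592.61


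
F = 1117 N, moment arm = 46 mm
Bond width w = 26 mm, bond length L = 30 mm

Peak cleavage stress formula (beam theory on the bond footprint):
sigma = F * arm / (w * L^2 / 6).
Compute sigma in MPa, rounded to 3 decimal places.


sigma = (1117 * 46) / (26 * 900 / 6)
= 51382 * 6 / 23400
= 308292 / 23400
= 13.175 MPa

13.175


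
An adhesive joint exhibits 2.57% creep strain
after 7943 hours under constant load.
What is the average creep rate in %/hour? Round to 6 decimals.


Creep rate = strain / time
= 2.57 / 7943
= 0.000324 %/h

0.000324


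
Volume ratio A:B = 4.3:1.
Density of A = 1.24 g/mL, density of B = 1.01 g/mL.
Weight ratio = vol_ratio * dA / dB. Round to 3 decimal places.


Wt ratio = 4.3 * 1.24 / 1.01
= 5.279

5.279


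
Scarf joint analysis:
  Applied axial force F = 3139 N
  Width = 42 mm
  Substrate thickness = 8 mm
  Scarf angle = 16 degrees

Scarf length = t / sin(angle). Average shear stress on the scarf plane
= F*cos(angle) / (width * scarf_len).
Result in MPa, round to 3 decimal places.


Scarf length = 8 / sin(16 deg) = 29.0236 mm
cos(16 deg) = 0.961262
Shear = 3139 * 0.961262 / (42 * 29.0236)
= 2.475 MPa

2.475


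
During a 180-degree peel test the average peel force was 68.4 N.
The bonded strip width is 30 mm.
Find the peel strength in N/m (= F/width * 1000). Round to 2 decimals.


Peel strength = F/width * 1000
= 68.4 / 30 * 1000
= 2280.00 N/m

2280.00


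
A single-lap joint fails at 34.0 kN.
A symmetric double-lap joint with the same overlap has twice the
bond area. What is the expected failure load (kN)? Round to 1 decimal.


Double-lap load = 2 * 34.0 = 68.0 kN

68.0


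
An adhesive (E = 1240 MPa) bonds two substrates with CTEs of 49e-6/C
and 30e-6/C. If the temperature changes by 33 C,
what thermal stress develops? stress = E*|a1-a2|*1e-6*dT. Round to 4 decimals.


Stress = 1240 * |49 - 30| * 1e-6 * 33
= 0.7775 MPa

0.7775


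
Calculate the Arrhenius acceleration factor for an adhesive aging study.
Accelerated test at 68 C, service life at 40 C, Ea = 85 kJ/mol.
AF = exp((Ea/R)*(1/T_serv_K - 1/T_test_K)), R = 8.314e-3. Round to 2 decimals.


T_test = 341.15 K, T_serv = 313.15 K
Ea/R = 85 / 0.008314 = 10223.72
AF = exp(10223.72 * (1/313.15 - 1/341.15))
= 14.58

14.58


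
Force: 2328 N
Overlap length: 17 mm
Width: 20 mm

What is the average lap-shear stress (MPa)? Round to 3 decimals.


Average shear stress = F / (overlap * width)
= 2328 / (17 * 20)
= 6.847 MPa

6.847


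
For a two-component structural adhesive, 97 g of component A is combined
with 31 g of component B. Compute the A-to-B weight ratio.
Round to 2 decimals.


Weight ratio A:B = 97 / 31
= 3.13

3.13


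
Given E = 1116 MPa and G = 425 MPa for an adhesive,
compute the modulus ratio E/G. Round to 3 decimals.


E/G ratio = 1116 / 425 = 2.626

2.626


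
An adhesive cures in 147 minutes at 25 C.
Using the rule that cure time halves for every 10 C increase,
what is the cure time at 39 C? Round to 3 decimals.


Factor = 2^((39 - 25) / 10) = 2.6390
Cure time = 147 / 2.6390
= 55.703 minutes

55.703


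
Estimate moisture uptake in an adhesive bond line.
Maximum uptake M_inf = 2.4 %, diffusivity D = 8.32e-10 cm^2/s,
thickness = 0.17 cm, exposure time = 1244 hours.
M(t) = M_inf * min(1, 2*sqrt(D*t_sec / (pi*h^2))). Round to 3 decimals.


Convert time: 1244 h = 4478400 s
ratio = min(1, 2*sqrt(8.32e-10*4478400/(pi*0.17^2)))
= 0.405162
M(t) = 2.4 * 0.405162 = 0.972%

0.972


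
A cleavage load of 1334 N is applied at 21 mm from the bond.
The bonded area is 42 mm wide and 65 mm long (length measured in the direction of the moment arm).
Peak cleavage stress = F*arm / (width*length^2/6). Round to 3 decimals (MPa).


Moment = 1334 * 21 = 28014 N*mm
Section modulus = 42 * 4225 / 6 = 177450 / 6 mm^3
Stress = 28014 / (177450 / 6) = 168084 / 177450
= 0.947 MPa

0.947


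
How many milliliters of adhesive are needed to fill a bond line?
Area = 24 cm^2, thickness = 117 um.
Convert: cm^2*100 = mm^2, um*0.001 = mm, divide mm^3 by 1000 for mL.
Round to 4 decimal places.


= (24 * 100) * (117 * 0.001) / 1000
= 0.2808 mL

0.2808


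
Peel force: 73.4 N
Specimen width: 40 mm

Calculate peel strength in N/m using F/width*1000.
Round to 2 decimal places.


Peel strength = 73.4 / 40 * 1000 = 1835.00 N/m

1835.00


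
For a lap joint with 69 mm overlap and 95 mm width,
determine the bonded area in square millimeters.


Area = 69 * 95 = 6555 mm^2

6555


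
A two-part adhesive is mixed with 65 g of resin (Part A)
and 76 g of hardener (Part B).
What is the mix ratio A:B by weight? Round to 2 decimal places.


Mix ratio = mass_A / mass_B
= 65 / 76
= 0.86

0.86


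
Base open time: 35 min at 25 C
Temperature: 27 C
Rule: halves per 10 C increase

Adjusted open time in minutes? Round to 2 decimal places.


Acceleration = 2^((27-25)/10) = 1.1487
Open time = 35 / 1.1487 = 30.47 min

30.47


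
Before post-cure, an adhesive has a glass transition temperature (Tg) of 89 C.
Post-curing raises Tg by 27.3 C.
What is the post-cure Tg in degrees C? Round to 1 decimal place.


Tg_post = Tg_base + delta_Tg
= 89 + 27.3
= 116.3 C

116.3


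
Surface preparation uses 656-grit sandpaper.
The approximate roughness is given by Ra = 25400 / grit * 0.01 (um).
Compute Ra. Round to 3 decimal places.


Ra = 25400 / 656 * 0.01
= 254 / 656
= 0.387 um

0.387


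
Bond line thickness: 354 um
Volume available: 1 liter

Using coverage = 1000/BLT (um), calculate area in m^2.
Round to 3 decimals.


1 L = 1e6 mm^3, thickness = 354 um = 0.354 mm
Area = 1e6 / 0.354 mm^2 = (1e6 / 0.354) / 1e6 m^2 = 1000 / 354 m^2
= 2.825 m^2

2.825


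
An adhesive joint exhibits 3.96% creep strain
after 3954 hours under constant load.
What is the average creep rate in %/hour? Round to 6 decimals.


Creep rate = strain / time
= 3.96 / 3954
= 0.001002 %/h

0.001002


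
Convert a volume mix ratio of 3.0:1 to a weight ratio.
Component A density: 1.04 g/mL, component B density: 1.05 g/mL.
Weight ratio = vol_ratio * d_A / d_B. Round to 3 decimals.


= 3.0 * 1.04 / 1.05 = 2.971

2.971


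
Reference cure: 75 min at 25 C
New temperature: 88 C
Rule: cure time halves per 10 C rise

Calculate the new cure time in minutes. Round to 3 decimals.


factor = 2^((88-25)/10) = 78.7932
t_new = 75 / 78.7932 = 0.952 min

0.952


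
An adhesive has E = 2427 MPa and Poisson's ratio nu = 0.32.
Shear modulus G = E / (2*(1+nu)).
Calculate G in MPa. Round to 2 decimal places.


G = 2427 / (2*(1+0.32))
= 2427 / 2.64
= 919.32 MPa

919.32


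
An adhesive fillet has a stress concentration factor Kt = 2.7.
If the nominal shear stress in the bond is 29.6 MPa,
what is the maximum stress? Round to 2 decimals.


Max stress = 29.6 * 2.7 = 79.92 MPa

79.92


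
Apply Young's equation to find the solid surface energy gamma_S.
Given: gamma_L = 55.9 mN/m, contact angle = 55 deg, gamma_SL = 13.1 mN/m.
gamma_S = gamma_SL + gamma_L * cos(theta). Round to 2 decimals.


theta_rad = 55 * pi/180 = 0.959931
gamma_S = 13.1 + 55.9 * cos(0.959931)
= 45.16 mN/m

45.16


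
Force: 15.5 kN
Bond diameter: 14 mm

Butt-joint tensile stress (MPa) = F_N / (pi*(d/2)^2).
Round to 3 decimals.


F_N = 15.5 * 1000 = 15500.0 N
A = pi*(7.0)^2 = 153.9380 mm^2
stress = 15500.0 / 153.9380 = 100.690 MPa

100.690


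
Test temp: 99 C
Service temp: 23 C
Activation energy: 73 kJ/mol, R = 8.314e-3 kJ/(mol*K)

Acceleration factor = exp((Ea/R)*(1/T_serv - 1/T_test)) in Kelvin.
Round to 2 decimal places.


AF = exp((73/0.008314)*(1/296.15 - 1/372.15))
= 426.14

426.14


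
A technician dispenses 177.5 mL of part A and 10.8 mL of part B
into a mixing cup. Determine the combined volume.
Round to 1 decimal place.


Combined volume = 177.5 + 10.8
= 188.3 mL

188.3


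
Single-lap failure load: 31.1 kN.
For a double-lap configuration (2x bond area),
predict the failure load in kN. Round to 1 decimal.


Failure load = 31.1 * 2 = 62.2 kN

62.2


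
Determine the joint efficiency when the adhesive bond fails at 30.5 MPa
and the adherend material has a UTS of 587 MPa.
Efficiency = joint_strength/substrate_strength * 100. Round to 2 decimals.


Joint efficiency = 30.5 / 587 * 100
= 5.20%

5.20


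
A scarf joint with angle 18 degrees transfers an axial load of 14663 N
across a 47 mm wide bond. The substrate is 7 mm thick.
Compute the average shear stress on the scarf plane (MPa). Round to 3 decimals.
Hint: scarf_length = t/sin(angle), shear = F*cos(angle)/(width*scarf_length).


scarf_length = 7 / sin(18 deg) = 22.6525 mm
cos(18 deg) = 0.951057
shear stress = 14663 * 0.951057 / (47 * 22.6525)
= 13.098 MPa

13.098


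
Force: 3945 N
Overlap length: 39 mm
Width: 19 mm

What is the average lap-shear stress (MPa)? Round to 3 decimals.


Average shear stress = F / (overlap * width)
= 3945 / (39 * 19)
= 5.324 MPa

5.324


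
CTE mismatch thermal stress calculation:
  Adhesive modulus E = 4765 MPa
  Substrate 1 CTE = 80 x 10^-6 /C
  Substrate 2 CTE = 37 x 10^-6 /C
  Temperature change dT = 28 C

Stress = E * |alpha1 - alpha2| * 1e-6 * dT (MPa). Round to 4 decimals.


delta_alpha = |80 - 37| = 43 x 10^-6/C
Stress = 4765 * 43e-6 * 28
= 5.7371 MPa

5.7371


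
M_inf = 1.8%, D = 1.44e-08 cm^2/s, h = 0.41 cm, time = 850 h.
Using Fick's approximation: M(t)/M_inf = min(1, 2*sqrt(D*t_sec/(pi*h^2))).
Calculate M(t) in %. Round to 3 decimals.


t = 3060000 s
ratio = min(1, 2*sqrt(1.44e-08*3060000/(pi*0.1681)))
= 0.577714
M(t) = 1.8 * 0.577714 = 1.040%

1.040


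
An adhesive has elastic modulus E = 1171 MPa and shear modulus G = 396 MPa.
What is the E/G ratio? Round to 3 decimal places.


E/G = 1171 / 396 = 2.957

2.957


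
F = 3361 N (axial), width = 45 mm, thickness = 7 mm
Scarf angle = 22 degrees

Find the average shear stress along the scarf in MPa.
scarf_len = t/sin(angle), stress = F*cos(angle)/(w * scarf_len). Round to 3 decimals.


scarf_len = 7/sin(22 deg) = 18.6863
cos(22 deg) = 0.927184
stress = 3361*0.927184/(45*18.6863) = 3.706 MPa

3.706


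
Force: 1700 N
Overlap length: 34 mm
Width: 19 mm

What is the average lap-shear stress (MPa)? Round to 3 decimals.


Average shear stress = F / (overlap * width)
= 1700 / (34 * 19)
= 2.632 MPa

2.632


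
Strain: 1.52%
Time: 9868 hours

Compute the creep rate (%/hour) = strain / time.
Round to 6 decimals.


Creep rate = 1.52 / 9868
= 0.000154 %/h

0.000154


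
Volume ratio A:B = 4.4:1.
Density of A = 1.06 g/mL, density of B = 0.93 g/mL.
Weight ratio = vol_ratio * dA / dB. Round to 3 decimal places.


Wt ratio = 4.4 * 1.06 / 0.93
= 5.015

5.015


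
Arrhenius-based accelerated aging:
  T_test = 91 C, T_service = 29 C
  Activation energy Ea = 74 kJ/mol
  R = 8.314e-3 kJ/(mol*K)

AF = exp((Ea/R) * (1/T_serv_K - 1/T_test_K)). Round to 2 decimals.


T_test_K = 364.15, T_serv_K = 302.15
AF = exp((74/8.314e-3) * (1/302.15 - 1/364.15))
= 150.72

150.72


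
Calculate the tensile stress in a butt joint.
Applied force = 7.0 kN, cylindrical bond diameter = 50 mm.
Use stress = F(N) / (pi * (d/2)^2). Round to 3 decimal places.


A = pi * 25.0^2 = 1963.4954 mm^2
sigma = 7000.0 / 1963.4954 = 3.565 MPa

3.565


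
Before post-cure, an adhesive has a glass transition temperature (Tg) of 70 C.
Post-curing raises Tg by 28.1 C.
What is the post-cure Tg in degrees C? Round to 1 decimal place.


Tg_post = Tg_base + delta_Tg
= 70 + 28.1
= 98.1 C

98.1


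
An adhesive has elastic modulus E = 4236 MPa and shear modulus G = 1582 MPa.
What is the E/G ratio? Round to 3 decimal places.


E/G = 4236 / 1582 = 2.678

2.678


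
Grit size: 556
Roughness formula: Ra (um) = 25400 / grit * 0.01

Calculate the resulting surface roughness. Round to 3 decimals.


Ra = 25400 / 556 * 0.01
= 0.457 um

0.457


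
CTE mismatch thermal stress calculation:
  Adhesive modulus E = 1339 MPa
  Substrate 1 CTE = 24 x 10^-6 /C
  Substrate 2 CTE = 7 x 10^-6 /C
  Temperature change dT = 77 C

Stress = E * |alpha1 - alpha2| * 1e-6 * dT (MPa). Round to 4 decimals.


delta_alpha = |24 - 7| = 17 x 10^-6/C
Stress = 1339 * 17e-6 * 77
= 1.7528 MPa

1.7528


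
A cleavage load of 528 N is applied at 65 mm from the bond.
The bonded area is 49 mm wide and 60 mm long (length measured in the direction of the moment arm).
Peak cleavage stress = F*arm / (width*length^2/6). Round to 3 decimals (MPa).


Moment = 528 * 65 = 34320 N*mm
Section modulus = 49 * 3600 / 6 = 176400 / 6 mm^3
Stress = 34320 / (176400 / 6) = 205920 / 176400
= 1.167 MPa

1.167


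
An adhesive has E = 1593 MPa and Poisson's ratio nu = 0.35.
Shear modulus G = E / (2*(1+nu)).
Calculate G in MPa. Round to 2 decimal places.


G = 1593 / (2*(1+0.35))
= 1593 / 2.70
= 590.00 MPa

590.00


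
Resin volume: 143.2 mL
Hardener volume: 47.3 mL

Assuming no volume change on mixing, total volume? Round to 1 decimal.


V_total = 143.2 + 47.3 = 190.5 mL

190.5


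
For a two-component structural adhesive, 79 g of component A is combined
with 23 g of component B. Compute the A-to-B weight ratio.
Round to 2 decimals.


Weight ratio A:B = 79 / 23
= 3.43

3.43
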